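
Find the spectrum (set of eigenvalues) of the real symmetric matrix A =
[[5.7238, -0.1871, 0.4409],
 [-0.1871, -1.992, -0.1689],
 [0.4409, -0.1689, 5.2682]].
sigma(A) ≈ {-2, 5, 6}

A is real symmetric, so its spectrum consists of real eigenvalues. Expanding the characteristic polynomial of the displayed matrix gives
  det(λ I - A) = p(λ) = λ^3 + (-9)λ^2 + (8)λ + (60).
Solving p(λ) = 0 yields eigenvalues ≈ -2, 5, 6. (A is shown rounded to 4 decimals, so these recover the underlying integer eigenvalues to within that precision.)
Verification: the trace of A = 9 equals the sum of eigenvalues 9, and det(A) ≈ -59.9996 matches the eigenvalue product -60.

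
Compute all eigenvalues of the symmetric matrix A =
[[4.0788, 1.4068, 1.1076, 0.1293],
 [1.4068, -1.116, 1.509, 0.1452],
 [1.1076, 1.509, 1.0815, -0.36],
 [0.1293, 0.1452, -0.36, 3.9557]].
sigma(A) ≈ {-2, 1, 4, 5}

A is real symmetric, so its spectrum consists of real eigenvalues. Expanding the characteristic polynomial of the displayed matrix gives
  det(λ I - A) = p(λ) = λ^4 + (-8)λ^3 + (9)λ^2 + (38)λ + (-39.9982).
Solving p(λ) = 0 yields eigenvalues ≈ -2, 1, 4, 5. (A is shown rounded to 4 decimals, so these recover the underlying integer eigenvalues to within that precision.)
Verification: the trace of A = 8 equals the sum of eigenvalues 8, and det(A) ≈ -39.9982 matches the eigenvalue product -40.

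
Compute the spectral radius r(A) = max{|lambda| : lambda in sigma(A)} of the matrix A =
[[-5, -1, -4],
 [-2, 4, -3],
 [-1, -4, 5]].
r(A) ≈ 7.8412

The eigenvalues of A are the roots of its characteristic polynomial. With M = A (coefficients from the trace, the sum of principal 2x2 minors, and det A):
  p(λ) = det(λ I - M) = λ^3 - 4λ^2 - 43λ + 101.
No integer candidate from the rational root theorem (±divisors of 101) is a root, so the roots are irrational. The cubic discriminant is Δ = 410737 > 0, so there are three distinct real roots. p(-6) = -1 and p(-5) = 91 have opposite signs, so a root lies in (-6, -5); Newton's method refines it to λ ≈ -5.9911. p(2) = 7 and p(3) = -37 have opposite signs, so a root lies in (2, 3); Newton's method refines it to λ ≈ 2.15. p(7) = -53 and p(8) = 13 have opposite signs, so a root lies in (7, 8); Newton's method refines it to λ ≈ 7.8412. Check (Vieta): the three roots sum to 4, matching tr M = 4.
Thus the eigenvalues (to 4 decimals) are -5.9911 (modulus 5.9911); 2.15 (modulus 2.15); 7.8412 (modulus 7.8412). The spectral radius is the largest modulus: r(A) ≈ 7.8412. (Cross-check: r(A) ≤ ||A||_2 ≈ 8.7622; equality holds whenever A is normal, though it can also hold for some non-normal A.)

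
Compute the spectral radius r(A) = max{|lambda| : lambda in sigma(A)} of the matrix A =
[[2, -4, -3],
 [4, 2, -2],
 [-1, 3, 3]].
r(A) ≈ 5.5197

The eigenvalues of A are the roots of its characteristic polynomial. With M = A (coefficients from the trace, the sum of principal 2x2 minors, and det A):
  p(λ) = det(λ I - M) = λ^3 - 7λ^2 + 35λ - 22.
No integer candidate from the rational root theorem (±divisors of 22) is a root, so the roots are irrational. The cubic discriminant is Δ = -57707 < 0, so there is one real root and a complex-conjugate pair. p(0) = -22 and p(1) = 7 have opposite signs, so a root lies in (0, 1); Newton's method refines it to λ ≈ 0.7221. Dividing out (λ - (0.7221)) leaves approximately λ^2 - 6.2779λ + 30.4667. For λ^2 - 6.2779λ + 30.4667 the discriminant is -82.4549. It is negative, so the remaining roots are the complex-conjugate pair λ ≈ 3.139 ± 4.5402i. Their product equals the constant term, so |λ|^2 ≈ 30.4667 and |λ| ≈ 5.5197.
Thus the eigenvalues (to 4 decimals) are 0.7221 (modulus 0.7221); 3.139 ± 4.5402i (modulus 5.5197). The spectral radius is the largest modulus: r(A) ≈ 5.5197. (Cross-check: r(A) ≤ ||A||_2 ≈ 7.0396; equality holds whenever A is normal, though it can also hold for some non-normal A.)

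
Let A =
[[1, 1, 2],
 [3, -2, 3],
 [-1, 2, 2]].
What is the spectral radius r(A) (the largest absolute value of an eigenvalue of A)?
r(A) = sqrt(44)/2 ≈ 3.3166

The eigenvalues of A are the roots of its characteristic polynomial. With M = A (coefficients from the trace, the sum of principal 2x2 minors, and det A):
  p(λ) = det(λ I - M) = λ^3 - λ^2 - 11λ + 11.
By the rational root theorem any rational root is an integer divisor of 11. Testing λ = 1: p(1) = 1 - 1 - 11 + 11 = 0, so λ = 1 is a root. Dividing out (λ - 1) leaves p(λ) = (λ - 1)(λ^2 - 11). For λ^2 - 11 the discriminant is 44. It is nonnegative but not a perfect square, so the roots are real and irrational: λ = ± sqrt(44)/2 ≈ 3.3166, -3.3166.
Thus the eigenvalues (to 4 decimals) are 3.3166 (modulus 3.3166); -3.3166 (modulus 3.3166); 1 (modulus 1). The spectral radius is the largest modulus: r(A) = sqrt(44)/2 ≈ 3.3166. (Cross-check: r(A) ≤ ||A||_2 ≈ 4.9676; equality holds whenever A is normal, though it can also hold for some non-normal A.)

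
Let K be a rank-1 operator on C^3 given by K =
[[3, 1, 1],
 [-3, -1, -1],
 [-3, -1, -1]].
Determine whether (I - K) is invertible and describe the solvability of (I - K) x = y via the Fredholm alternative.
(I - K) is singular (det(I - K) = 0, i.e. 1 ∈ sigma(K)). (I - K) x = y is solvable iff y ⊥ ker((I - K)^*) = span{(3, 1, 1)}, i.e. iff 3y_1 + y_2 + y_3 = 0. When solvable, the solutions are x = y + c·(1, -1, -1), c arbitrary (ker(I - K) = span{(1, -1, -1)}, dimension 1).

K has rank 1, so it is an outer product K = u v^T: every row of K is a multiple of one row vector. Reading off the entries, u = (1, -1, -1) and v = (3, 1, 1) (row i of K equals u_i·v^T). A rank-one matrix u v^T satisfies K u = u (v·u) and kills the (2)-dimensional subspace v^⊥, so its characteristic polynomial is lambda^2 (lambda - v·u) with v·u = tr K = 1. Hence the eigenvalues of I - K are 1 (multiplicity 2) and 1 - (1) = 0, so det(I - K) = 0. (Direct check: I - K =
[[-2, -1, -1],
 [3, 2, 1],
 [3, 1, 2]]
has determinant 0.) So 1 is an eigenvalue of K and (I - K) is not invertible. The finite-dimensional Fredholm alternative says: either (I - K) is invertible, or ker(I - K) ≠ {0} and then range(I - K) = ker((I - K)^*)^⊥, with dim ker(I - K) = dim ker((I - K)^*). We are in the second case, so we need both kernels. Kernel of I - K: (I - K) u = u - u (v·u) = u - u = 0, so ker(I - K) = span{u} = span{(1, -1, -1)} (it is exactly 1-dimensional because rank(I - K) = 2). Kernel of the adjoint: K is real, so (I - K)^* = I - K^T = I - v u^T, and (I - v u^T) v = v - v (u·v) = 0; hence ker((I - K)^*) = span{v} = span{(3, 1, 1)}. Therefore (I - K) x = y is solvable iff <y, v> = 0, i.e. iff 3y_1 + y_2 + y_3 = 0. When this holds, K y = u (v·y) = 0, so (I - K) y = y and x = y is a particular solution; the full solution set is the line x = y + c·u = y + c·(1, -1, -1), c ∈ C.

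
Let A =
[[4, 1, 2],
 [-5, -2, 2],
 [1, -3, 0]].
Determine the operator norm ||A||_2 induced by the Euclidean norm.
||A||_2 ≈ 6.7805 (= sqrt(largest eigenvalue of A^T A))

||A||_2 = sigma_max(A) = sqrt(lambda_max(A^T A)). Form the symmetric matrix M = A^T A =
[[42, 11, -2],
 [11, 14, -2],
 [-2, -2, 8]].
Its characteristic polynomial (trace, sum of principal 2x2 minors, determinant of M give the coefficients) is
  p(λ) = det(λ I - M) = λ^3 - 64λ^2 + 907λ - 3600.
No integer candidate from the rational root theorem (±divisors of 3600) is a root, so the roots are irrational. The cubic discriminant is Δ = 21716532 > 0, so there are three distinct real roots. p(7) = -44 and p(8) = 72 have opposite signs, so a root lies in (7, 8); Newton's method refines it to λ ≈ 7.3033. p(10) = 70 and p(11) = -36 have opposite signs, so a root lies in (10, 11); Newton's method refines it to λ ≈ 10.7216. p(45) = -1260 and p(46) = 34 have opposite signs, so a root lies in (45, 46); Newton's method refines it to λ ≈ 45.9751. Check (Vieta): the three roots sum to 64, matching tr M = 64.
So the eigenvalues of A^T A are ≈ 7.3033, 10.7216, 45.9751 (all ≥ 0, as they must be for A^T A). The largest is λ_max ≈ 45.9751, hence ||A||_2 = sqrt(λ_max) ≈ 6.7805.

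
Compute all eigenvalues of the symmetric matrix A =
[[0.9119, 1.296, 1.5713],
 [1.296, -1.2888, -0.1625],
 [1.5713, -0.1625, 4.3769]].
sigma(A) ≈ {-2, 1, 5}

A is real symmetric, so its spectrum consists of real eigenvalues. Expanding the characteristic polynomial of the displayed matrix gives
  det(λ I - A) = p(λ) = λ^3 + (-4)λ^2 + (-7)λ + (10).
Solving p(λ) = 0 yields eigenvalues ≈ -2, 1, 5. (A is shown rounded to 4 decimals, so these recover the underlying integer eigenvalues to within that precision.)
Verification: the trace of A = 4 equals the sum of eigenvalues 4, and det(A) ≈ -9.9994 matches the eigenvalue product -10.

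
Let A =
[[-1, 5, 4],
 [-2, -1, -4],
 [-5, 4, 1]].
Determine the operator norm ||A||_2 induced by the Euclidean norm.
||A||_2 ≈ 8.5983 (= sqrt(largest eigenvalue of A^T A))

||A||_2 = sigma_max(A) = sqrt(lambda_max(A^T A)). Form the symmetric matrix M = A^T A =
[[30, -23, -1],
 [-23, 42, 28],
 [-1, 28, 33]].
Its characteristic polynomial (trace, sum of principal 2x2 minors, determinant of M give the coefficients) is
  p(λ) = det(λ I - M) = λ^3 - 105λ^2 + 2322λ - 1849.
No integer candidate from the rational root theorem (±divisors of 1849) is a root, so the roots are irrational. The cubic discriminant is Δ = 8825737401 > 0, so there are three distinct real roots. p(0) = -1849 and p(1) = 369 have opposite signs, so a root lies in (0, 1); Newton's method refines it to λ ≈ 0.827. p(30) = 311 and p(31) = -981 have opposite signs, so a root lies in (30, 31); Newton's method refines it to λ ≈ 30.2427. p(73) = -2871 and p(74) = 223 have opposite signs, so a root lies in (73, 74); Newton's method refines it to λ ≈ 73.9304. Check (Vieta): the three roots sum to 105, matching tr M = 105.
So the eigenvalues of A^T A are ≈ 0.827, 30.2427, 73.9304 (all ≥ 0, as they must be for A^T A). The largest is λ_max ≈ 73.9304, hence ||A||_2 = sqrt(λ_max) ≈ 8.5983.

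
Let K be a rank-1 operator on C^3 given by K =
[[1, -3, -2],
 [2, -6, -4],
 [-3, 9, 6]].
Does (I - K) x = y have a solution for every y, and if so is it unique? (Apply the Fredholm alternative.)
(I - K) is singular (det(I - K) = 0, i.e. 1 ∈ sigma(K)). (I - K) x = y is solvable iff y ⊥ ker((I - K)^*) = span{(1, -3, -2)}, i.e. iff y_1 - 3y_2 - 2y_3 = 0. When solvable, the solutions are x = y + c·(1, 2, -3), c arbitrary (ker(I - K) = span{(1, 2, -3)}, dimension 1).

K has rank 1, so it is an outer product K = u v^T: every row of K is a multiple of one row vector. Reading off the entries, u = (1, 2, -3) and v = (1, -3, -2) (row i of K equals u_i·v^T). A rank-one matrix u v^T satisfies K u = u (v·u) and kills the (2)-dimensional subspace v^⊥, so its characteristic polynomial is lambda^2 (lambda - v·u) with v·u = tr K = 1. Hence the eigenvalues of I - K are 1 (multiplicity 2) and 1 - (1) = 0, so det(I - K) = 0. (Direct check: I - K =
[[0, 3, 2],
 [-2, 7, 4],
 [3, -9, -5]]
has determinant 0.) So 1 is an eigenvalue of K and (I - K) is not invertible. The finite-dimensional Fredholm alternative says: either (I - K) is invertible, or ker(I - K) ≠ {0} and then range(I - K) = ker((I - K)^*)^⊥, with dim ker(I - K) = dim ker((I - K)^*). We are in the second case, so we need both kernels. Kernel of I - K: (I - K) u = u - u (v·u) = u - u = 0, so ker(I - K) = span{u} = span{(1, 2, -3)} (it is exactly 1-dimensional because rank(I - K) = 2). Kernel of the adjoint: K is real, so (I - K)^* = I - K^T = I - v u^T, and (I - v u^T) v = v - v (u·v) = 0; hence ker((I - K)^*) = span{v} = span{(1, -3, -2)}. Therefore (I - K) x = y is solvable iff <y, v> = 0, i.e. iff y_1 - 3y_2 - 2y_3 = 0. When this holds, K y = u (v·y) = 0, so (I - K) y = y and x = y is a particular solution; the full solution set is the line x = y + c·u = y + c·(1, 2, -3), c ∈ C.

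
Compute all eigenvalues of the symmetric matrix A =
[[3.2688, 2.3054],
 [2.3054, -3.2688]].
sigma(A) ≈ {-4, 4}

A is real symmetric, so its spectrum consists of real eigenvalues. Expanding the characteristic polynomial of the displayed matrix gives
  det(λ I - A) = p(λ) = λ^2 + (0)λ + (-16).
Solving p(λ) = 0 yields eigenvalues ≈ -4, 4. (A is shown rounded to 4 decimals, so these recover the underlying integer eigenvalues to within that precision.)
Verification: the trace of A = 0 equals the sum of eigenvalues 0, and det(A) ≈ -15.9999 matches the eigenvalue product -16.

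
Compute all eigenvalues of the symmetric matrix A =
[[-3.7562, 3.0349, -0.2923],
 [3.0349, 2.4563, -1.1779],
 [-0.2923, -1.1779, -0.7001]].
sigma(A) ≈ {-5, -1, 4}

A is real symmetric, so its spectrum consists of real eigenvalues. Expanding the characteristic polynomial of the displayed matrix gives
  det(λ I - A) = p(λ) = λ^3 + (2)λ^2 + (-19)λ + (-20).
Solving p(λ) = 0 yields eigenvalues ≈ -5, -1, 4. (A is shown rounded to 4 decimals, so these recover the underlying integer eigenvalues to within that precision.)
Verification: the trace of A = -2 equals the sum of eigenvalues -2, and det(A) ≈ 19.9992 matches the eigenvalue product 20.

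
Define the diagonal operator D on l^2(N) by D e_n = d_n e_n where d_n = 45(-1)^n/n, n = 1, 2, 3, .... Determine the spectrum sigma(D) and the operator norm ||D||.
sigma(D) = {45(-1)^n/n : n ≥ 1} ∪ {0}; ||D|| = 45

A bounded diagonal operator on l^2 with diagonal entries d_n has spectrum equal to the closure of {d_n : n ≥ 1}: every d_n is an eigenvalue (with eigenvector e_n), so {d_n} ⊂ sigma(D); the spectrum is closed, so its closure is too; and for lambda not in the closure, (D - lambda I) has bounded inverse (the diagonal entries 1/(d_n - lambda) are bounded). For our sequence d_n = 45(-1)^n/n, n = 1, 2, 3, ...:
  - {d_n} = {45(-1)^n/n : n ≥ 1}; the only limit point is 0
  - closure = {45(-1)^n/n : n ≥ 1} ∪ {0}
For the norm: a diagonal operator has ||D|| = sup_n |d_n|. Here |d_n| = 45/n is decreasing, so sup_n |d_n| = |d_1| = 45. So ||D|| = 45.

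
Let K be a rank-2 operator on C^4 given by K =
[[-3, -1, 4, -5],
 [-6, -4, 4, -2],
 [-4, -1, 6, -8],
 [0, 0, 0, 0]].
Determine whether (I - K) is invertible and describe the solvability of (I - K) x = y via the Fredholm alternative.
(I - K) is invertible (det(I - K) = -14 ≠ 0), so for every y in C^4 the equation (I - K) x = y has a unique solution.

K has rank 2 and factors as K = U V^T = u1 v1^T + u2 v2^T with u1 = (2, 2, 3, 0), v1 = (-2, -1, 2, -2), u2 = (1, -2, 2, 0), v2 = (1, 1, 0, -1) (multiplying out reproduces the displayed K). The nonzero eigenvalues of U V^T coincide with those of the 2 x 2 matrix G = V^T U = [[v1·u1, v1·u2], [v2·u1, v2·u2]] = [[0, 4], [4, -1]], and by the Sylvester determinant identity det(I_4 - U V^T) = det(I_2 - V^T U) = det([[1, -4], [-4, 2]]) = (1)(2) - (-4)(-4) = -14. (Direct check: I - K =
[[4, 1, -4, 5],
 [6, 5, -4, 2],
 [4, 1, -5, 8],
 [0, 0, 0, 1]]
has determinant -14.) The finite-dimensional Fredholm alternative says: either (I - K) is invertible, or ker(I - K) ≠ {0} and then range(I - K) = ker((I - K)^*)^⊥, with dim ker(I - K) = dim ker((I - K)^*). Since det(I - K) ≠ 0, 1 is not an eigenvalue of K and ker(I - K) = {0}, so we are in the first case: for every y there is a unique x = (I - K)^(-1) y. (Explicitly, by the Woodbury identity, (I - U V^T)^(-1) = I + U (I_2 - G)^(-1) V^T.)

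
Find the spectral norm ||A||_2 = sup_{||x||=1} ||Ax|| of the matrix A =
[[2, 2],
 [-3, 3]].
||A||_2 = sqrt(18) ≈ 4.2426 (= sqrt(largest eigenvalue of A^T A))

||A||_2 = sigma_max(A) = sqrt(lambda_max(A^T A)). Form the symmetric matrix M = A^T A =
[[13, -5],
 [-5, 13]].
Its characteristic polynomial (trace, determinant of M give the coefficients) is
  p(λ) = det(λ I - M) = λ^2 - 26λ + 144.
For λ^2 - 26λ + 144 the discriminant is 100. It is a perfect square (10^2), so the roots are rational: λ = (26 ± 10)/2 = 18, 8.
So the eigenvalues of A^T A are ≈ 8, 18 (all ≥ 0, as they must be for A^T A). The largest is λ_max = 18, hence ||A||_2 = sqrt(λ_max) = sqrt(18) ≈ 4.2426.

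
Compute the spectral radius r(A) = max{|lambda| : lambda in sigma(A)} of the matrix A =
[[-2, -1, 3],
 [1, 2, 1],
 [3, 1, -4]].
r(A) ≈ 6.2006

The eigenvalues of A are the roots of its characteristic polynomial. With M = A (coefficients from the trace, the sum of principal 2x2 minors, and det A):
  p(λ) = det(λ I - M) = λ^3 + 4λ^2 - 13λ + 4.
No integer candidate from the rational root theorem (±divisors of 4) is a root, so the roots are irrational. The cubic discriminant is Δ = 6292 > 0, so there are three distinct real roots. p(-7) = -52 and p(-6) = 10 have opposite signs, so a root lies in (-7, -6); Newton's method refines it to λ ≈ -6.2006. p(0) = 4 and p(1) = -4 have opposite signs, so a root lies in (0, 1); Newton's method refines it to λ ≈ 0.3483. p(1) = -4 and p(2) = 2 have opposite signs, so a root lies in (1, 2); Newton's method refines it to λ ≈ 1.8523. Check (Vieta): the three roots sum to -4, matching tr M = -4.
Thus the eigenvalues (to 4 decimals) are -6.2006 (modulus 6.2006); 0.3483 (modulus 0.3483); 1.8523 (modulus 1.8523). The spectral radius is the largest modulus: r(A) ≈ 6.2006. (Cross-check: r(A) ≤ ||A||_2 ≈ 6.3232; equality holds whenever A is normal, though it can also hold for some non-normal A.)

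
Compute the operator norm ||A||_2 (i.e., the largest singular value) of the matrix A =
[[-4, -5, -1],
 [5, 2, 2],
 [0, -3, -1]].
||A||_2 ≈ 8.6307 (= sqrt(largest eigenvalue of A^T A))

||A||_2 = sigma_max(A) = sqrt(lambda_max(A^T A)). Form the symmetric matrix M = A^T A =
[[41, 30, 14],
 [30, 38, 12],
 [14, 12, 6]].
Its characteristic polynomial (trace, sum of principal 2x2 minors, determinant of M give the coefficients) is
  p(λ) = det(λ I - M) = λ^3 - 85λ^2 + 792λ - 676.
No integer candidate from the rational root theorem (±divisors of 676) is a root, so the roots are irrational. The cubic discriminant is Δ = 1691027456 > 0, so there are three distinct real roots. p(0) = -676 and p(1) = 32 have opposite signs, so a root lies in (0, 1); Newton's method refines it to λ ≈ 0.9491. p(9) = 296 and p(10) = -256 have opposite signs, so a root lies in (9, 10); Newton's method refines it to λ ≈ 9.5614. p(74) = -2304 and p(75) = 2474 have opposite signs, so a root lies in (74, 75); Newton's method refines it to λ ≈ 74.4895. Check (Vieta): the three roots sum to 85, matching tr M = 85.
So the eigenvalues of A^T A are ≈ 0.9491, 9.5614, 74.4895 (all ≥ 0, as they must be for A^T A). The largest is λ_max ≈ 74.4895, hence ||A||_2 = sqrt(λ_max) ≈ 8.6307.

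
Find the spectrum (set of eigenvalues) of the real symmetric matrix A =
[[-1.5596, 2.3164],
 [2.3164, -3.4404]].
sigma(A) ≈ {-5, 0}

A is real symmetric, so its spectrum consists of real eigenvalues. Expanding the characteristic polynomial of the displayed matrix gives
  det(λ I - A) = p(λ) = λ^2 + (5)λ + (0).
Solving p(λ) = 0 yields eigenvalues ≈ -5, 0. (A is shown rounded to 4 decimals, so these recover the underlying integer eigenvalues to within that precision.)
Verification: the trace of A = -5 equals the sum of eigenvalues -5, and det(A) ≈ -0.0001 matches the eigenvalue product 0.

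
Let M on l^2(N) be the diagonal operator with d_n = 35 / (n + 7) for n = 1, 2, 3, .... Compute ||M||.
||M|| = 35/8 (attained at n = 1)

For M diagonal, ||M|| = sup_n |d_n| = sup_n 35/(n + 7). This is positive and strictly decreasing in n, so the supremum is attained at n = 1: d_1 = 35/(1 + 7) = 35/8. Hence ||M|| = 35/8.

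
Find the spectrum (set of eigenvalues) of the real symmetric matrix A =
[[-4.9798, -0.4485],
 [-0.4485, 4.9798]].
sigma(A) ≈ {-5, 5}

A is real symmetric, so its spectrum consists of real eigenvalues. Expanding the characteristic polynomial of the displayed matrix gives
  det(λ I - A) = p(λ) = λ^2 + (0)λ + (-25).
Solving p(λ) = 0 yields eigenvalues ≈ -5, 5. (A is shown rounded to 4 decimals, so these recover the underlying integer eigenvalues to within that precision.)
Verification: the trace of A = 0 equals the sum of eigenvalues 0, and det(A) ≈ -24.9996 matches the eigenvalue product -25.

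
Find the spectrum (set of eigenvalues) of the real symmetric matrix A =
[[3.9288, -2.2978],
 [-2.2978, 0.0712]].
sigma(A) ≈ {-1, 5}

A is real symmetric, so its spectrum consists of real eigenvalues. Expanding the characteristic polynomial of the displayed matrix gives
  det(λ I - A) = p(λ) = λ^2 + (-4)λ + (-5).
Solving p(λ) = 0 yields eigenvalues ≈ -1, 5. (A is shown rounded to 4 decimals, so these recover the underlying integer eigenvalues to within that precision.)
Verification: the trace of A = 4 equals the sum of eigenvalues 4, and det(A) ≈ -5.0002 matches the eigenvalue product -5.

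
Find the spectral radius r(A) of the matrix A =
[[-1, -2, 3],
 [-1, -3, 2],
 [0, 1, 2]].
r(A) ≈ 4.1237

The eigenvalues of A are the roots of its characteristic polynomial. With M = A (coefficients from the trace, the sum of principal 2x2 minors, and det A):
  p(λ) = det(λ I - M) = λ^3 + 2λ^2 - 9λ - 1.
No integer candidate from the rational root theorem (±divisors of 1) is a root, so the roots are irrational. The cubic discriminant is Δ = 3569 > 0, so there are three distinct real roots. p(-5) = -31 and p(-4) = 3 have opposite signs, so a root lies in (-5, -4); Newton's method refines it to λ ≈ -4.1237. p(-1) = 9 and p(0) = -1 have opposite signs, so a root lies in (-1, 0); Newton's method refines it to λ ≈ -0.1086. p(2) = -3 and p(3) = 17 have opposite signs, so a root lies in (2, 3); Newton's method refines it to λ ≈ 2.2323. Check (Vieta): the three roots sum to -2, matching tr M = -2.
Thus the eigenvalues (to 4 decimals) are -4.1237 (modulus 4.1237); -0.1086 (modulus 0.1086); 2.2323 (modulus 2.2323). The spectral radius is the largest modulus: r(A) ≈ 4.1237. (Cross-check: r(A) ≤ ||A||_2 ≈ 5.2496; equality holds whenever A is normal, though it can also hold for some non-normal A.)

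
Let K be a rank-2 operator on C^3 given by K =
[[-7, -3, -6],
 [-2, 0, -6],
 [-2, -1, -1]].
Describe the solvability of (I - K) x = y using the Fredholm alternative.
(I - K) is invertible (det(I - K) = -8 ≠ 0), so for every y in C^3 the equation (I - K) x = y has a unique solution.

K has rank 2 and factors as K = U V^T = u1 v1^T + u2 v2^T with u1 = (-1, -2, 0), v1 = (1, 0, 3), u2 = (-3, 0, -1), v2 = (2, 1, 1) (multiplying out reproduces the displayed K). The nonzero eigenvalues of U V^T coincide with those of the 2 x 2 matrix G = V^T U = [[v1·u1, v1·u2], [v2·u1, v2·u2]] = [[-1, -6], [-4, -7]], and by the Sylvester determinant identity det(I_3 - U V^T) = det(I_2 - V^T U) = det([[2, 6], [4, 8]]) = (2)(8) - (6)(4) = -8. (Direct check: I - K =
[[8, 3, 6],
 [2, 1, 6],
 [2, 1, 2]]
has determinant -8.) The finite-dimensional Fredholm alternative says: either (I - K) is invertible, or ker(I - K) ≠ {0} and then range(I - K) = ker((I - K)^*)^⊥, with dim ker(I - K) = dim ker((I - K)^*). Since det(I - K) ≠ 0, 1 is not an eigenvalue of K and ker(I - K) = {0}, so we are in the first case: for every y there is a unique x = (I - K)^(-1) y. (Explicitly, by the Woodbury identity, (I - U V^T)^(-1) = I + U (I_2 - G)^(-1) V^T.)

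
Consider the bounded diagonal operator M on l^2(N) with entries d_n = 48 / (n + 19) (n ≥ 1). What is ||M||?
||M|| = 12/5 (attained at n = 1)

For M diagonal, ||M|| = sup_n |d_n| = sup_n 48/(n + 19). This is positive and strictly decreasing in n, so the supremum is attained at n = 1: d_1 = 48/(1 + 19) = 12/5. Hence ||M|| = 12/5.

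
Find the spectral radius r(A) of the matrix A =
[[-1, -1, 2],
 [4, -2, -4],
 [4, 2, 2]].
r(A) ≈ 3.8952

The eigenvalues of A are the roots of its characteristic polynomial. With M = A (coefficients from the trace, the sum of principal 2x2 minors, and det A):
  p(λ) = det(λ I - M) = λ^3 + λ^2 - 52.
No integer candidate from the rational root theorem (±divisors of 52) is a root, so the roots are irrational. The cubic discriminant is Δ = -72800 < 0, so there is one real root and a complex-conjugate pair. p(3) = -16 and p(4) = 28 have opposite signs, so a root lies in (3, 4); Newton's method refines it to λ ≈ 3.4272. Dividing out (λ - (3.4272)) leaves approximately λ^2 + 4.4272λ + 15.1728. For λ^2 + 4.4272λ + 15.1728 the discriminant is -41.0912. It is negative, so the remaining roots are the complex-conjugate pair λ ≈ -2.2136 ± 3.2051i. Their product equals the constant term, so |λ|^2 ≈ 15.1728 and |λ| ≈ 3.8952.
Thus the eigenvalues (to 4 decimals) are 3.4272 (modulus 3.4272); -2.2136 ± 3.2051i (modulus 3.8952). The spectral radius is the largest modulus: r(A) ≈ 3.8952. (Cross-check: r(A) ≤ ||A||_2 ≈ 6.3424; equality holds whenever A is normal, though it can also hold for some non-normal A.)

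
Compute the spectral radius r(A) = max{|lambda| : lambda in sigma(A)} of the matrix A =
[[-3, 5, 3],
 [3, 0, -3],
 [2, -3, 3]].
r(A) ≈ 7.0459

The eigenvalues of A are the roots of its characteristic polynomial. With M = A (coefficients from the trace, the sum of principal 2x2 minors, and det A):
  p(λ) = det(λ I - M) = λ^3 - 39λ + 75.
No integer candidate from the rational root theorem (±divisors of 75) is a root, so the roots are irrational. The cubic discriminant is Δ = 85401 > 0, so there are three distinct real roots. p(-8) = -125 and p(-7) = 5 have opposite signs, so a root lies in (-8, -7); Newton's method refines it to λ ≈ -7.0459. p(2) = 5 and p(3) = -15 have opposite signs, so a root lies in (2, 3); Newton's method refines it to λ ≈ 2.1938. p(4) = -17 and p(5) = 5 have opposite signs, so a root lies in (4, 5); Newton's method refines it to λ ≈ 4.8521. Check (Vieta): the three roots sum to 0, matching tr M = 0.
Thus the eigenvalues (to 4 decimals) are -7.0459 (modulus 7.0459); 2.1938 (modulus 2.1938); 4.8521 (modulus 4.8521). The spectral radius is the largest modulus: r(A) ≈ 7.0459. (Cross-check: r(A) ≤ ||A||_2 ≈ 7.4238; equality holds whenever A is normal, though it can also hold for some non-normal A.)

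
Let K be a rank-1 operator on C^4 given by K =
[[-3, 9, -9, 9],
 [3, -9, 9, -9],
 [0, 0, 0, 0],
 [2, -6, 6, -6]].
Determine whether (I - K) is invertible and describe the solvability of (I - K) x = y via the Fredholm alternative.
(I - K) is invertible (det(I - K) = 19 ≠ 0), so for every y in C^4 the equation (I - K) x = y has a unique solution.

K has rank 1, so it is an outer product K = u v^T: every row of K is a multiple of one row vector. Reading off the entries, u = (-3, 3, 0, 2) and v = (1, -3, 3, -3) (row i of K equals u_i·v^T). A rank-one matrix u v^T satisfies K u = u (v·u) and kills the (3)-dimensional subspace v^⊥, so its characteristic polynomial is lambda^3 (lambda - v·u) with v·u = tr K = -18. Hence the eigenvalues of I - K are 1 (multiplicity 3) and 1 - (-18) = 19, so det(I - K) = 19. (Direct check: I - K =
[[4, -9, 9, -9],
 [-3, 10, -9, 9],
 [0, 0, 1, 0],
 [-2, 6, -6, 7]]
has determinant 19.) The finite-dimensional Fredholm alternative says: either (I - K) is invertible, or ker(I - K) ≠ {0} and then range(I - K) = ker((I - K)^*)^⊥, with dim ker(I - K) = dim ker((I - K)^*). Since det(I - K) ≠ 0, 1 is not an eigenvalue of K and ker(I - K) = {0}, so we are in the first case: for every y there is a unique x = (I - K)^(-1) y. Explicitly, by the Sherman–Morrison formula, (I - u v^T)^(-1) = I + u v^T/(1 - v·u), i.e. (I - K)^(-1) = I + K/(19).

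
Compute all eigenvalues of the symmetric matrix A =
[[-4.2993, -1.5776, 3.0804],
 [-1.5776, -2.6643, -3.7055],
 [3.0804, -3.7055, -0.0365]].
sigma(A) ≈ {-6, -5, 4}

A is real symmetric, so its spectrum consists of real eigenvalues. Expanding the characteristic polynomial of the displayed matrix gives
  det(λ I - A) = p(λ) = λ^3 + (7)λ^2 + (-14)λ + (-120.0012).
Solving p(λ) = 0 yields eigenvalues ≈ -6, -5, 4. (A is shown rounded to 4 decimals, so these recover the underlying integer eigenvalues to within that precision.)
Verification: the trace of A = -7 equals the sum of eigenvalues -7, and det(A) ≈ 120.0012 matches the eigenvalue product 120.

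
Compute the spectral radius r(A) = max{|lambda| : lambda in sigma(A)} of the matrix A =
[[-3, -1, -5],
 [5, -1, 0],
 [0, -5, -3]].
r(A) ≈ 6.5092

The eigenvalues of A are the roots of its characteristic polynomial. With M = A (coefficients from the trace, the sum of principal 2x2 minors, and det A):
  p(λ) = det(λ I - M) = λ^3 + 7λ^2 + 20λ - 101.
No integer candidate from the rational root theorem (±divisors of 101) is a root, so the roots are irrational. The cubic discriminant is Δ = -403775 < 0, so there is one real root and a complex-conjugate pair. p(2) = -25 and p(3) = 49 have opposite signs, so a root lies in (2, 3); Newton's method refines it to λ ≈ 2.3838. Dividing out (λ - (2.3838)) leaves approximately λ^2 + 9.3838λ + 42.3692. For λ^2 + 9.3838λ + 42.3692 the discriminant is -81.4209. It is negative, so the remaining roots are the complex-conjugate pair λ ≈ -4.6919 ± 4.5117i. Their product equals the constant term, so |λ|^2 ≈ 42.3692 and |λ| ≈ 6.5092.
Thus the eigenvalues (to 4 decimals) are 2.3838 (modulus 2.3838); -4.6919 ± 4.5117i (modulus 6.5092). The spectral radius is the largest modulus: r(A) ≈ 6.5092. (Cross-check: r(A) ≤ ||A||_2 ≈ 7.4937; equality holds whenever A is normal, though it can also hold for some non-normal A.)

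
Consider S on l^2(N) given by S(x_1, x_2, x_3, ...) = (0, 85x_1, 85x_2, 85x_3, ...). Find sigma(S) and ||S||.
sigma(S) = closed disk {z in C : |z| ≤ 85}; ||S|| = 85

Note S = 85·U where U is the unit right shift (U x)_k = x_{k-1} (with x_0 := 0); so ||S|| = 85||U|| and sigma(S) = 85·sigma(U). ||S x||^2 = sum_{k≥1} |85x_k|^2 = 7225||x||^2, so ||S|| = 85 and sigma(S) ⊂ {|z| ≤ 85}. For any |lambda| < 85, the equation (S - lambda I) x = 0 forces x_1 = 0, then 85x_k = lambda x_{k+1} ⇒ x = 0, so S has no eigenvalues. But (S - lambda I) is not surjective for |lambda| < 85: solving (S - lambda I) x = e_1 would require x_n proportional to (lambda/85)^(-n), which is not in l^2. So every |lambda| < 85 lies in the residual spectrum. The boundary |lambda| = 85 is in the approximate point spectrum (the spectrum is closed). Hence sigma(S) is the closed disk of radius 85.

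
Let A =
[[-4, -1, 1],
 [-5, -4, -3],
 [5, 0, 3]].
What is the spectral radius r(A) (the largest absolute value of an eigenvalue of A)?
r(A) ≈ 6.1263

The eigenvalues of A are the roots of its characteristic polynomial. With M = A (coefficients from the trace, the sum of principal 2x2 minors, and det A):
  p(λ) = det(λ I - M) = λ^3 + 5λ^2 - 18λ - 68.
No integer candidate from the rational root theorem (±divisors of 68) is a root, so the roots are irrational. The cubic discriminant is Δ = 50740 > 0, so there are three distinct real roots. p(-7) = -40 and p(-6) = 4 have opposite signs, so a root lies in (-7, -6); Newton's method refines it to λ ≈ -6.1263. p(-3) = 4 and p(-2) = -20 have opposite signs, so a root lies in (-3, -2); Newton's method refines it to λ ≈ -2.8157. p(3) = -50 and p(4) = 4 have opposite signs, so a root lies in (3, 4); Newton's method refines it to λ ≈ 3.942. Check (Vieta): the three roots sum to -5, matching tr M = -5.
Thus the eigenvalues (to 4 decimals) are -6.1263 (modulus 6.1263); -2.8157 (modulus 2.8157); 3.942 (modulus 3.942). The spectral radius is the largest modulus: r(A) ≈ 6.1263. (Cross-check: r(A) ≤ ||A||_2 ≈ 9.3509; equality holds whenever A is normal, though it can also hold for some non-normal A.)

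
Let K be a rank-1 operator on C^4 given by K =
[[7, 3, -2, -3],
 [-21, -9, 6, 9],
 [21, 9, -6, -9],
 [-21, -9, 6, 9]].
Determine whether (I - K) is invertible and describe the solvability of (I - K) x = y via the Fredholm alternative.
(I - K) is singular (det(I - K) = 0, i.e. 1 ∈ sigma(K)). (I - K) x = y is solvable iff y ⊥ ker((I - K)^*) = span{(7, 3, -2, -3)}, i.e. iff 7y_1 + 3y_2 - 2y_3 - 3y_4 = 0. When solvable, the solutions are x = y + c·(1, -3, 3, -3), c arbitrary (ker(I - K) = span{(1, -3, 3, -3)}, dimension 1).

K has rank 1, so it is an outer product K = u v^T: every row of K is a multiple of one row vector. Reading off the entries, u = (1, -3, 3, -3) and v = (7, 3, -2, -3) (row i of K equals u_i·v^T). A rank-one matrix u v^T satisfies K u = u (v·u) and kills the (3)-dimensional subspace v^⊥, so its characteristic polynomial is lambda^3 (lambda - v·u) with v·u = tr K = 1. Hence the eigenvalues of I - K are 1 (multiplicity 3) and 1 - (1) = 0, so det(I - K) = 0. (Direct check: I - K =
[[-6, -3, 2, 3],
 [21, 10, -6, -9],
 [-21, -9, 7, 9],
 [21, 9, -6, -8]]
has determinant 0.) So 1 is an eigenvalue of K and (I - K) is not invertible. The finite-dimensional Fredholm alternative says: either (I - K) is invertible, or ker(I - K) ≠ {0} and then range(I - K) = ker((I - K)^*)^⊥, with dim ker(I - K) = dim ker((I - K)^*). We are in the second case, so we need both kernels. Kernel of I - K: (I - K) u = u - u (v·u) = u - u = 0, so ker(I - K) = span{u} = span{(1, -3, 3, -3)} (it is exactly 1-dimensional because rank(I - K) = 3). Kernel of the adjoint: K is real, so (I - K)^* = I - K^T = I - v u^T, and (I - v u^T) v = v - v (u·v) = 0; hence ker((I - K)^*) = span{v} = span{(7, 3, -2, -3)}. Therefore (I - K) x = y is solvable iff <y, v> = 0, i.e. iff 7y_1 + 3y_2 - 2y_3 - 3y_4 = 0. When this holds, K y = u (v·y) = 0, so (I - K) y = y and x = y is a particular solution; the full solution set is the line x = y + c·u = y + c·(1, -3, 3, -3), c ∈ C.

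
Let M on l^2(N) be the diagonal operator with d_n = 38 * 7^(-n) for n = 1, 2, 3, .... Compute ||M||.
||M|| = 38/7 (attained at n = 1)

For M diagonal, ||M|| = sup_n |d_n|. The sequence d_n = 38 * 7^(-n) is positive and strictly decreasing (ratio 7^(-1) < 1), so the supremum is d_1 = 38/7. Hence ||M|| = 38/7.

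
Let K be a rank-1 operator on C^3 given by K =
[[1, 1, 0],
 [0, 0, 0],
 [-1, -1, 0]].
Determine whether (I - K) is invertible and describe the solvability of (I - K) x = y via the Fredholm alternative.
(I - K) is singular (det(I - K) = 0, i.e. 1 ∈ sigma(K)). (I - K) x = y is solvable iff y ⊥ ker((I - K)^*) = span{(1, 1, 0)}, i.e. iff y_1 + y_2 = 0. When solvable, the solutions are x = y + c·(1, 0, -1), c arbitrary (ker(I - K) = span{(1, 0, -1)}, dimension 1).

K has rank 1, so it is an outer product K = u v^T: every row of K is a multiple of one row vector. Reading off the entries, u = (1, 0, -1) and v = (1, 1, 0) (row i of K equals u_i·v^T). A rank-one matrix u v^T satisfies K u = u (v·u) and kills the (2)-dimensional subspace v^⊥, so its characteristic polynomial is lambda^2 (lambda - v·u) with v·u = tr K = 1. Hence the eigenvalues of I - K are 1 (multiplicity 2) and 1 - (1) = 0, so det(I - K) = 0. (Direct check: I - K =
[[0, -1, 0],
 [0, 1, 0],
 [1, 1, 1]]
has determinant 0.) So 1 is an eigenvalue of K and (I - K) is not invertible. The finite-dimensional Fredholm alternative says: either (I - K) is invertible, or ker(I - K) ≠ {0} and then range(I - K) = ker((I - K)^*)^⊥, with dim ker(I - K) = dim ker((I - K)^*). We are in the second case, so we need both kernels. Kernel of I - K: (I - K) u = u - u (v·u) = u - u = 0, so ker(I - K) = span{u} = span{(1, 0, -1)} (it is exactly 1-dimensional because rank(I - K) = 2). Kernel of the adjoint: K is real, so (I - K)^* = I - K^T = I - v u^T, and (I - v u^T) v = v - v (u·v) = 0; hence ker((I - K)^*) = span{v} = span{(1, 1, 0)}. Therefore (I - K) x = y is solvable iff <y, v> = 0, i.e. iff y_1 + y_2 = 0. When this holds, K y = u (v·y) = 0, so (I - K) y = y and x = y is a particular solution; the full solution set is the line x = y + c·u = y + c·(1, 0, -1), c ∈ C.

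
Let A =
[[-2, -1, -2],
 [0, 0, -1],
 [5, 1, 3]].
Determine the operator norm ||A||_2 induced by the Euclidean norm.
||A||_2 ≈ 6.6106 (= sqrt(largest eigenvalue of A^T A))

||A||_2 = sigma_max(A) = sqrt(lambda_max(A^T A)). Form the symmetric matrix M = A^T A =
[[29, 7, 19],
 [7, 2, 5],
 [19, 5, 14]].
Its characteristic polynomial (trace, sum of principal 2x2 minors, determinant of M give the coefficients) is
  p(λ) = det(λ I - M) = λ^3 - 45λ^2 + 57λ - 9.
No integer candidate from the rational root theorem (±divisors of 9) is a root, so the roots are irrational. The cubic discriminant is Δ = 2971296 > 0, so there are three distinct real roots. p(0) = -9 and p(1) = 4 have opposite signs, so a root lies in (0, 1); Newton's method refines it to λ ≈ 0.1847. p(1) = 4 and p(2) = -67 have opposite signs, so a root lies in (1, 2); Newton's method refines it to λ ≈ 1.1149. p(43) = -1256 and p(44) = 563 have opposite signs, so a root lies in (43, 44); Newton's method refines it to λ ≈ 43.7004. Check (Vieta): the three roots sum to 45, matching tr M = 45.
So the eigenvalues of A^T A are ≈ 0.1847, 1.1149, 43.7004 (all ≥ 0, as they must be for A^T A). The largest is λ_max ≈ 43.7004, hence ||A||_2 = sqrt(λ_max) ≈ 6.6106.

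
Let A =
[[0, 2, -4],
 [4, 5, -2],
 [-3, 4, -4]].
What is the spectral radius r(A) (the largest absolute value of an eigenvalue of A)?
r(A) = (3 + sqrt(89))/2 ≈ 6.217

The eigenvalues of A are the roots of its characteristic polynomial. With M = A (coefficients from the trace, the sum of principal 2x2 minors, and det A):
  p(λ) = det(λ I - M) = λ^3 - λ^2 - 32λ + 80.
By the rational root theorem any rational root is an integer divisor of 80. Testing λ = 4: p(4) = 64 - 16 - 128 + 80 = 0, so λ = 4 is a root. Dividing out (λ - 4) leaves p(λ) = (λ - 4)(λ^2 + 3λ - 20). For λ^2 + 3λ - 20 the discriminant is 89. It is nonnegative but not a perfect square, so the roots are real and irrational: λ = (-3 ± sqrt(89))/2 ≈ 3.217, -6.217.
Thus the eigenvalues (to 4 decimals) are 3.217 (modulus 3.217); -6.217 (modulus 6.217); 4 (modulus 4). The spectral radius is the largest modulus: r(A) = (3 + sqrt(89))/2 ≈ 6.217. (Cross-check: r(A) ≤ ||A||_2 ≈ 8.662; equality holds whenever A is normal, though it can also hold for some non-normal A.)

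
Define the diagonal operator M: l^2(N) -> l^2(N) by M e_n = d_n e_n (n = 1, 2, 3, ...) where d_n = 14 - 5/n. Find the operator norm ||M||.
||M|| = 14

For a diagonal operator on l^2 with entries d_n, ||M|| = sup_n |d_n|. Here d_1 = 9, d_2 = 23/2, ..., and d_n = 14 - 5/n increases monotonically toward 14. All terms lie in [9, 14), so |d_n| = d_n and the supremum is the limit 14, which is not attained by any individual d_n. Hence ||M|| = 14.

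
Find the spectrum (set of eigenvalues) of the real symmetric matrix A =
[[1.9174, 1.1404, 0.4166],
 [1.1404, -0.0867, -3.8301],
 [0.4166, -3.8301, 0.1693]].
sigma(A) ≈ {-4, 2, 4}

A is real symmetric, so its spectrum consists of real eigenvalues. Expanding the characteristic polynomial of the displayed matrix gives
  det(λ I - A) = p(λ) = λ^3 + (-2)λ^2 + (-16)λ + (32).
Solving p(λ) = 0 yields eigenvalues ≈ -4, 2, 4. (A is shown rounded to 4 decimals, so these recover the underlying integer eigenvalues to within that precision.)
Verification: the trace of A = 2 equals the sum of eigenvalues 2, and det(A) ≈ -32.0002 matches the eigenvalue product -32.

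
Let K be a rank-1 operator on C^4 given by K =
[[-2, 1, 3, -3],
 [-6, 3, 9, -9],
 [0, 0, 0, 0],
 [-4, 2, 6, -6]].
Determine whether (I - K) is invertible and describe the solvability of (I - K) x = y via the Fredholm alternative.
(I - K) is invertible (det(I - K) = 6 ≠ 0), so for every y in C^4 the equation (I - K) x = y has a unique solution.

K has rank 1, so it is an outer product K = u v^T: every row of K is a multiple of one row vector. Reading off the entries, u = (1, 3, 0, 2) and v = (-2, 1, 3, -3) (row i of K equals u_i·v^T). A rank-one matrix u v^T satisfies K u = u (v·u) and kills the (3)-dimensional subspace v^⊥, so its characteristic polynomial is lambda^3 (lambda - v·u) with v·u = tr K = -5. Hence the eigenvalues of I - K are 1 (multiplicity 3) and 1 - (-5) = 6, so det(I - K) = 6. (Direct check: I - K =
[[3, -1, -3, 3],
 [6, -2, -9, 9],
 [0, 0, 1, 0],
 [4, -2, -6, 7]]
has determinant 6.) The finite-dimensional Fredholm alternative says: either (I - K) is invertible, or ker(I - K) ≠ {0} and then range(I - K) = ker((I - K)^*)^⊥, with dim ker(I - K) = dim ker((I - K)^*). Since det(I - K) ≠ 0, 1 is not an eigenvalue of K and ker(I - K) = {0}, so we are in the first case: for every y there is a unique x = (I - K)^(-1) y. Explicitly, by the Sherman–Morrison formula, (I - u v^T)^(-1) = I + u v^T/(1 - v·u), i.e. (I - K)^(-1) = I + K/(6).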